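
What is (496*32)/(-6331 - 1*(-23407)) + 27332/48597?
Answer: 34390356/23051177 ≈ 1.4919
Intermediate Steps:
(496*32)/(-6331 - 1*(-23407)) + 27332/48597 = 15872/(-6331 + 23407) + 27332*(1/48597) = 15872/17076 + 27332/48597 = 15872*(1/17076) + 27332/48597 = 3968/4269 + 27332/48597 = 34390356/23051177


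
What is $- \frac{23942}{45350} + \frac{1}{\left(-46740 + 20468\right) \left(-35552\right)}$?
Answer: $- \frac{11181179063149}{21178952115200} \approx -0.52794$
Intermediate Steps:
$- \frac{23942}{45350} + \frac{1}{\left(-46740 + 20468\right) \left(-35552\right)} = \left(-23942\right) \frac{1}{45350} + \frac{1}{-26272} \left(- \frac{1}{35552}\right) = - \frac{11971}{22675} - - \frac{1}{934022144} = - \frac{11971}{22675} + \frac{1}{934022144} = - \frac{11181179063149}{21178952115200}$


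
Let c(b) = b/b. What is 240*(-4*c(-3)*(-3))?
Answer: 2880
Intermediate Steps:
c(b) = 1
240*(-4*c(-3)*(-3)) = 240*(-4*1*(-3)) = 240*(-4*(-3)) = 240*12 = 2880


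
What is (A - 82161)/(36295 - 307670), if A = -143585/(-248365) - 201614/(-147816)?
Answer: 23201920727029/76636969753500 ≈ 0.30275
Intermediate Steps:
A = 548446319/282402468 (A = -143585*(-1/248365) - 201614*(-1/147816) = 2209/3821 + 100807/73908 = 548446319/282402468 ≈ 1.9421)
(A - 82161)/(36295 - 307670) = (548446319/282402468 - 82161)/(36295 - 307670) = -23201920727029/282402468/(-271375) = -23201920727029/282402468*(-1/271375) = 23201920727029/76636969753500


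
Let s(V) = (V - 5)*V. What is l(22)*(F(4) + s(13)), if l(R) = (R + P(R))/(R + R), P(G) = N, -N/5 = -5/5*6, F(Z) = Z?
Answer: 1404/11 ≈ 127.64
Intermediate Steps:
N = 30 (N = -5*(-5/5)*6 = -5*(-5*1/5)*6 = -(-5)*6 = -5*(-6) = 30)
P(G) = 30
s(V) = V*(-5 + V) (s(V) = (-5 + V)*V = V*(-5 + V))
l(R) = (30 + R)/(2*R) (l(R) = (R + 30)/(R + R) = (30 + R)/((2*R)) = (30 + R)*(1/(2*R)) = (30 + R)/(2*R))
l(22)*(F(4) + s(13)) = ((1/2)*(30 + 22)/22)*(4 + 13*(-5 + 13)) = ((1/2)*(1/22)*52)*(4 + 13*8) = 13*(4 + 104)/11 = (13/11)*108 = 1404/11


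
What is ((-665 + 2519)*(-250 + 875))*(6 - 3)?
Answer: 3476250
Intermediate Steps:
((-665 + 2519)*(-250 + 875))*(6 - 3) = (1854*625)*3 = 1158750*3 = 3476250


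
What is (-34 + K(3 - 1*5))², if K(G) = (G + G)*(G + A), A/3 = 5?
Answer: 7396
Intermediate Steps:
A = 15 (A = 3*5 = 15)
K(G) = 2*G*(15 + G) (K(G) = (G + G)*(G + 15) = (2*G)*(15 + G) = 2*G*(15 + G))
(-34 + K(3 - 1*5))² = (-34 + 2*(3 - 1*5)*(15 + (3 - 1*5)))² = (-34 + 2*(3 - 5)*(15 + (3 - 5)))² = (-34 + 2*(-2)*(15 - 2))² = (-34 + 2*(-2)*13)² = (-34 - 52)² = (-86)² = 7396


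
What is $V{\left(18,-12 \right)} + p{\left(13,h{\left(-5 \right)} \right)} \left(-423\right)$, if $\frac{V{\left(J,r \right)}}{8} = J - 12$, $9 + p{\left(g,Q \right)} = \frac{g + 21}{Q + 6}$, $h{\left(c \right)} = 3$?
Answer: $2257$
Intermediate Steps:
$p{\left(g,Q \right)} = -9 + \frac{21 + g}{6 + Q}$ ($p{\left(g,Q \right)} = -9 + \frac{g + 21}{Q + 6} = -9 + \frac{21 + g}{6 + Q}$)
$V{\left(J,r \right)} = -96 + 8 J$ ($V{\left(J,r \right)} = 8 \left(J - 12\right) = 8 \left(-12 + J\right) = -96 + 8 J$)
$V{\left(18,-12 \right)} + p{\left(13,h{\left(-5 \right)} \right)} \left(-423\right) = \left(-96 + 8 \cdot 18\right) + \frac{-33 + 13 - 27}{6 + 3} \left(-423\right) = \left(-96 + 144\right) + \frac{-33 + 13 - 27}{9} \left(-423\right) = 48 + \frac{1}{9} \left(-47\right) \left(-423\right) = 48 - -2209 = 48 + 2209 = 2257$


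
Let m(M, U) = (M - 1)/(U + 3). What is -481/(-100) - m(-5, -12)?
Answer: 1243/300 ≈ 4.1433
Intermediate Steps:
m(M, U) = (-1 + M)/(3 + U)
-481/(-100) - m(-5, -12) = -481/(-100) - (-1 - 5)/(3 - 12) = -481*(-1/100) - (-6)/(-9) = 481/100 - (-1)*(-6)/9 = 481/100 - 1*⅔ = 481/100 - ⅔ = 1243/300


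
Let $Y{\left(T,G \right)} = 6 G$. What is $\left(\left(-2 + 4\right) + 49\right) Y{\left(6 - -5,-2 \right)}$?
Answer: $-612$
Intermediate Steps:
$\left(\left(-2 + 4\right) + 49\right) Y{\left(6 - -5,-2 \right)} = \left(\left(-2 + 4\right) + 49\right) 6 \left(-2\right) = \left(2 + 49\right) \left(-12\right) = 51 \left(-12\right) = -612$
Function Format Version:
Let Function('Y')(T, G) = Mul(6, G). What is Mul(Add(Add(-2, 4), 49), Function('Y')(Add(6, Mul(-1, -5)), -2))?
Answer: -612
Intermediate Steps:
Mul(Add(Add(-2, 4), 49), Function('Y')(Add(6, Mul(-1, -5)), -2)) = Mul(Add(Add(-2, 4), 49), Mul(6, -2)) = Mul(Add(2, 49), -12) = Mul(51, -12) = -612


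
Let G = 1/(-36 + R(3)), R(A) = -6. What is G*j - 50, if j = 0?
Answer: -50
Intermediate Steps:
G = -1/42 (G = 1/(-36 - 6) = 1/(-42) = -1/42 ≈ -0.023810)
G*j - 50 = -1/42*0 - 50 = 0 - 50 = -50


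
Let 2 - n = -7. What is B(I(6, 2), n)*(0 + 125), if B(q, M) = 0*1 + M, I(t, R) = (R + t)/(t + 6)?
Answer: 1125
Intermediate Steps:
I(t, R) = (R + t)/(6 + t)
n = 9 (n = 2 - 1*(-7) = 2 + 7 = 9)
B(q, M) = M (B(q, M) = 0 + M = M)
B(I(6, 2), n)*(0 + 125) = 9*(0 + 125) = 9*125 = 1125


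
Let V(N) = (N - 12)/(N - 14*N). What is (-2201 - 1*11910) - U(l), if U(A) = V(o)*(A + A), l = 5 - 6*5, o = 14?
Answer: -1284151/91 ≈ -14112.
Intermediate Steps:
l = -25 (l = 5 - 30 = -25)
V(N) = -(-12 + N)/(13*N) (V(N) = (-12 + N)/((-13*N)) = (-12 + N)*(-1/(13*N)) = -(-12 + N)/(13*N))
U(A) = -2*A/91 (U(A) = ((1/13)*(12 - 1*14)/14)*(A + A) = ((1/13)*(1/14)*(12 - 14))*(2*A) = ((1/13)*(1/14)*(-2))*(2*A) = -2*A/91)
(-2201 - 1*11910) - U(l) = (-2201 - 1*11910) - (-2)*(-25)/91 = (-2201 - 11910) - 1*50/91 = -14111 - 50/91 = -1284151/91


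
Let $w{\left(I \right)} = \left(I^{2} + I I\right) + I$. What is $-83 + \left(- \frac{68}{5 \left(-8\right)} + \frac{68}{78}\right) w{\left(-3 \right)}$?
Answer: $- \frac{1155}{26} \approx -44.423$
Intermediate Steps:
$w{\left(I \right)} = I + 2 I^{2}$ ($w{\left(I \right)} = \left(I^{2} + I^{2}\right) + I = 2 I^{2} + I = I + 2 I^{2}$)
$-83 + \left(- \frac{68}{5 \left(-8\right)} + \frac{68}{78}\right) w{\left(-3 \right)} = -83 + \left(- \frac{68}{5 \left(-8\right)} + \frac{68}{78}\right) \left(- 3 \left(1 + 2 \left(-3\right)\right)\right) = -83 + \left(- \frac{68}{-40} + 68 \cdot \frac{1}{78}\right) \left(- 3 \left(1 - 6\right)\right) = -83 + \left(\left(-68\right) \left(- \frac{1}{40}\right) + \frac{34}{39}\right) \left(\left(-3\right) \left(-5\right)\right) = -83 + \left(\frac{17}{10} + \frac{34}{39}\right) 15 = -83 + \frac{1003}{390} \cdot 15 = -83 + \frac{1003}{26} = - \frac{1155}{26}$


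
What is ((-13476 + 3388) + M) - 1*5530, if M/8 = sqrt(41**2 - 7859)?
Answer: -15618 + 8*I*sqrt(6178) ≈ -15618.0 + 628.8*I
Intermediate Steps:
M = 8*I*sqrt(6178) (M = 8*sqrt(41**2 - 7859) = 8*sqrt(1681 - 7859) = 8*sqrt(-6178) = 8*(I*sqrt(6178)) = 8*I*sqrt(6178) ≈ 628.8*I)
((-13476 + 3388) + M) - 1*5530 = ((-13476 + 3388) + 8*I*sqrt(6178)) - 1*5530 = (-10088 + 8*I*sqrt(6178)) - 5530 = -15618 + 8*I*sqrt(6178)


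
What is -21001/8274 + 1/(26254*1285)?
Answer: -177124479529/69783722715 ≈ -2.5382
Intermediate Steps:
-21001/8274 + 1/(26254*1285) = -21001*1/8274 + (1/26254)*(1/1285) = -21001/8274 + 1/33736390 = -177124479529/69783722715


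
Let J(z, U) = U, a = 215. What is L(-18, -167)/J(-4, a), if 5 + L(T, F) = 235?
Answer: 46/43 ≈ 1.0698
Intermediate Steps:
L(T, F) = 230 (L(T, F) = -5 + 235 = 230)
L(-18, -167)/J(-4, a) = 230/215 = 230*(1/215) = 46/43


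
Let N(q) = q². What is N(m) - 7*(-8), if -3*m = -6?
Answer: 60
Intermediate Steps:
m = 2 (m = -⅓*(-6) = 2)
N(m) - 7*(-8) = 2² - 7*(-8) = 4 + 56 = 60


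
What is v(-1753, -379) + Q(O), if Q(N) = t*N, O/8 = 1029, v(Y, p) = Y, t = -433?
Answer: -3566209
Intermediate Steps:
O = 8232 (O = 8*1029 = 8232)
Q(N) = -433*N
v(-1753, -379) + Q(O) = -1753 - 433*8232 = -1753 - 3564456 = -3566209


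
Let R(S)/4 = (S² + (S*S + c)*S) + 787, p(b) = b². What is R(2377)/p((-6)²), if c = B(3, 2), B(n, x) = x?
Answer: 13436012303/324 ≈ 4.1469e+7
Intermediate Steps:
c = 2
R(S) = 3148 + 4*S² + 4*S*(2 + S²) (R(S) = 4*((S² + (S*S + 2)*S) + 787) = 4*((S² + (S² + 2)*S) + 787) = 4*((S² + (2 + S²)*S) + 787) = 4*((S² + S*(2 + S²)) + 787) = 4*(787 + S² + S*(2 + S²)) = 3148 + 4*S² + 4*S*(2 + S²))
R(2377)/p((-6)²) = (3148 + 4*2377² + 4*2377³ + 8*2377)/(((-6)²)²) = (3148 + 4*5650129 + 4*13430356633 + 19016)/(36²) = (3148 + 22600516 + 53721426532 + 19016)/1296 = 53744049212*(1/1296) = 13436012303/324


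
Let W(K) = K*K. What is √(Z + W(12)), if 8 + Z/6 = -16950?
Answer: 2*I*√25401 ≈ 318.75*I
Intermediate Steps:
Z = -101748 (Z = -48 + 6*(-16950) = -48 - 101700 = -101748)
W(K) = K²
√(Z + W(12)) = √(-101748 + 12²) = √(-101748 + 144) = √(-101604) = 2*I*√25401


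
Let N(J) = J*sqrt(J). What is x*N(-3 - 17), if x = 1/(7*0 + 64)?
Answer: -5*I*sqrt(5)/8 ≈ -1.3975*I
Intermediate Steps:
N(J) = J**(3/2)
x = 1/64 (x = 1/(0 + 64) = 1/64 ≈ 0.015625)
x*N(-3 - 17) = (-3 - 17)**(3/2)/64 = (-20)**(3/2)/64 = (-40*I*sqrt(5))/64 = -5*I*sqrt(5)/8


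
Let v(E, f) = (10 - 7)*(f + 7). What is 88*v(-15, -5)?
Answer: 528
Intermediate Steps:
v(E, f) = 21 + 3*f (v(E, f) = 3*(7 + f) = 21 + 3*f)
88*v(-15, -5) = 88*(21 + 3*(-5)) = 88*(21 - 15) = 88*6 = 528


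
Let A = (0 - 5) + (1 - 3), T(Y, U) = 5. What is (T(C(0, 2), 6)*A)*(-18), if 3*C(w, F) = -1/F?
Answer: 630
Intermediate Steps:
C(w, F) = -1/(3*F) (C(w, F) = (-1/F)/3 = -1/(3*F))
A = -7 (A = -5 - 2 = -7)
(T(C(0, 2), 6)*A)*(-18) = (5*(-7))*(-18) = -35*(-18) = 630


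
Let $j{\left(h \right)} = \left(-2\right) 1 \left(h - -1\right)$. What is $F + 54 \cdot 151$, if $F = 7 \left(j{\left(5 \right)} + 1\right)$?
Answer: $8077$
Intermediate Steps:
$j{\left(h \right)} = -2 - 2 h$ ($j{\left(h \right)} = - 2 \left(h + 1\right) = - 2 \left(1 + h\right) = -2 - 2 h$)
$F = -77$ ($F = 7 \left(\left(-2 - 10\right) + 1\right) = 7 \left(-12 + 1\right) = 7 \left(-11\right) = -77$)
$F + 54 \cdot 151 = -77 + 54 \cdot 151 = -77 + 8154 = 8077$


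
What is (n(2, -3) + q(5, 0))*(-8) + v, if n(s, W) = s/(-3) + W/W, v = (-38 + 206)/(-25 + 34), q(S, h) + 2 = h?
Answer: 32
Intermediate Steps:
q(S, h) = -2 + h
v = 56/3 (v = 168/9 = 168*(1/9) = 56/3 ≈ 18.667)
n(s, W) = 1 - s/3 (n(s, W) = s*(-1/3) + 1 = -s/3 + 1 = 1 - s/3)
(n(2, -3) + q(5, 0))*(-8) + v = ((1 - 1/3*2) + (-2 + 0))*(-8) + 56/3 = ((1 - 2/3) - 2)*(-8) + 56/3 = (1/3 - 2)*(-8) + 56/3 = -5/3*(-8) + 56/3 = 40/3 + 56/3 = 32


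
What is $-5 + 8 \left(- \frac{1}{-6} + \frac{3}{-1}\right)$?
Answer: $- \frac{83}{3} \approx -27.667$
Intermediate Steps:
$-5 + 8 \left(- \frac{1}{-6} + \frac{3}{-1}\right) = -5 + 8 \left(\left(-1\right) \left(- \frac{1}{6}\right) + 3 \left(-1\right)\right) = -5 + 8 \left(\frac{1}{6} - 3\right) = -5 + 8 \left(- \frac{17}{6}\right) = -5 - \frac{68}{3} = - \frac{83}{3}$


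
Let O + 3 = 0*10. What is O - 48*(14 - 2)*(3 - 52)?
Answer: 28221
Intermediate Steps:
O = -3 (O = -3 + 0*10 = -3 + 0 = -3)
O - 48*(14 - 2)*(3 - 52) = -3 - 48*(14 - 2)*(3 - 52) = -3 - 576*(-49) = -3 - 48*(-588) = -3 + 28224 = 28221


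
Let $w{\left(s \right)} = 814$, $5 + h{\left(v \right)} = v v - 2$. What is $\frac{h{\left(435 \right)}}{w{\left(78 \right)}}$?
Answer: $\frac{2557}{11} \approx 232.45$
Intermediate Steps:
$h{\left(v \right)} = -7 + v^{2}$ ($h{\left(v \right)} = -5 + \left(v v - 2\right) = -5 + \left(v^{2} - 2\right) = -5 + \left(-2 + v^{2}\right) = -7 + v^{2}$)
$\frac{h{\left(435 \right)}}{w{\left(78 \right)}} = \frac{-7 + 435^{2}}{814} = \left(-7 + 189225\right) \frac{1}{814} = 189218 \cdot \frac{1}{814} = \frac{2557}{11}$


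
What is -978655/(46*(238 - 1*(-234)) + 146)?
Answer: -978655/21858 ≈ -44.773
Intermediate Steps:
-978655/(46*(238 - 1*(-234)) + 146) = -978655/(46*(238 + 234) + 146) = -978655/(46*472 + 146) = -978655/(21712 + 146) = -978655/21858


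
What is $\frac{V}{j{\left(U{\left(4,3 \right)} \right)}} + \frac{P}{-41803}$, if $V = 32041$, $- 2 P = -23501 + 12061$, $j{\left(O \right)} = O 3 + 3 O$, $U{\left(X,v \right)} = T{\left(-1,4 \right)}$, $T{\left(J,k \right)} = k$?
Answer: $\frac{1339272643}{1003272} \approx 1334.9$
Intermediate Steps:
$U{\left(X,v \right)} = 4$
$j{\left(O \right)} = 6 O$ ($j{\left(O \right)} = 3 O + 3 O = 6 O$)
$P = 5720$ ($P = - \frac{-23501 + 12061}{2} = \left(- \frac{1}{2}\right) \left(-11440\right) = 5720$)
$\frac{V}{j{\left(U{\left(4,3 \right)} \right)}} + \frac{P}{-41803} = \frac{32041}{6 \cdot 4} + \frac{5720}{-41803} = \frac{32041}{24} + 5720 \left(- \frac{1}{41803}\right) = 32041 \cdot \frac{1}{24} - \frac{5720}{41803} = \frac{32041}{24} - \frac{5720}{41803} = \frac{1339272643}{1003272}$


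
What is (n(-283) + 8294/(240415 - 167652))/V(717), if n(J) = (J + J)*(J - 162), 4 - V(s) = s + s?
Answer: -9163412552/52025545 ≈ -176.13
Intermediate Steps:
V(s) = 4 - 2*s (V(s) = 4 - (s + s) = 4 - 2*s)
n(J) = 2*J*(-162 + J) (n(J) = (2*J)*(-162 + J) = 2*J*(-162 + J))
(n(-283) + 8294/(240415 - 167652))/V(717) = (2*(-283)*(-162 - 283) + 8294/(240415 - 167652))/(4 - 2*717) = (2*(-283)*(-445) + 8294/72763)/(4 - 1434) = (251870 + 8294*(1/72763))/(-1430) = (251870 + 8294/72763)*(-1/1430) = (18326825104/72763)*(-1/1430) = -9163412552/52025545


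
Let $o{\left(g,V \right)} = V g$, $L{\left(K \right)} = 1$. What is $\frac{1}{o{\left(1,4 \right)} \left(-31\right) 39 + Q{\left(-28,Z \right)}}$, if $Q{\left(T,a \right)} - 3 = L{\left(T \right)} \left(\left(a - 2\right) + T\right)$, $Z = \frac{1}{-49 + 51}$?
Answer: $- \frac{2}{9725} \approx -0.00020566$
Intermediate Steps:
$Z = \frac{1}{2} \approx 0.5$
$Q{\left(T,a \right)} = 1 + T + a$ ($Q{\left(T,a \right)} = 3 + 1 \left(\left(a - 2\right) + T\right) = 3 + 1 \left(\left(-2 + a\right) + T\right) = 3 + 1 \left(-2 + T + a\right) = 3 + \left(-2 + T + a\right) = 1 + T + a$)
$\frac{1}{o{\left(1,4 \right)} \left(-31\right) 39 + Q{\left(-28,Z \right)}} = \frac{1}{4 \cdot 1 \left(-31\right) 39 + \left(1 - 28 + \frac{1}{2}\right)} = \frac{1}{4 \left(-31\right) 39 - \frac{53}{2}} = \frac{1}{\left(-124\right) 39 - \frac{53}{2}} = \frac{1}{-4836 - \frac{53}{2}} = \frac{1}{- \frac{9725}{2}} = - \frac{2}{9725}$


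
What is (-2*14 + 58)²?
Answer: 900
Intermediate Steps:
(-2*14 + 58)² = (-28 + 58)² = 30² = 900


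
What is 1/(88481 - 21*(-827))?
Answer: 1/105848 ≈ 9.4475e-6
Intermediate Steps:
1/(88481 - 21*(-827)) = 1/(88481 + 17367) = 1/105848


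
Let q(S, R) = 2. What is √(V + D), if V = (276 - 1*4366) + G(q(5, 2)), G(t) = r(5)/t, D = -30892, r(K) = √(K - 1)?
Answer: I*√34981 ≈ 187.03*I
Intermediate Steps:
r(K) = √(-1 + K)
G(t) = 2/t (G(t) = √(-1 + 5)/t = √4/t = 2/t)
V = -4089 (V = (276 - 1*4366) + 2/2 = (276 - 4366) + 2*(½) = -4090 + 1 = -4089)
√(V + D) = √(-4089 - 30892) = √(-34981) = I*√34981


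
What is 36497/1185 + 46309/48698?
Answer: 1832207071/57707130 ≈ 31.750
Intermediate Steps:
36497/1185 + 46309/48698 = 1832207071/57707130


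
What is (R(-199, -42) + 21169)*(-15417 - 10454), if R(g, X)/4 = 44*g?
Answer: 358442705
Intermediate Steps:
R(g, X) = 176*g (R(g, X) = 4*(44*g) = 176*g)
(R(-199, -42) + 21169)*(-15417 - 10454) = (176*(-199) + 21169)*(-15417 - 10454) = (-35024 + 21169)*(-25871) = -13855*(-25871) = 358442705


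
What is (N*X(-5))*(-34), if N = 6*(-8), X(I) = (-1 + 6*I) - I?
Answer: -42432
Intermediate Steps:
X(I) = -1 + 5*I
N = -48
(N*X(-5))*(-34) = -48*(-1 + 5*(-5))*(-34) = -48*(-1 - 25)*(-34) = -48*(-26)*(-34) = 1248*(-34) = -42432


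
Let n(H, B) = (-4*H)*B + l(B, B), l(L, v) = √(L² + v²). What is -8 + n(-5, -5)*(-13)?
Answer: 1292 - 65*√2 ≈ 1200.1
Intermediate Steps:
n(H, B) = √2*√(B²) - 4*B*H (n(H, B) = (-4*H)*B + √(B² + B²) = -4*B*H + √(2*B²) = -4*B*H + √2*√(B²) = √2*√(B²) - 4*B*H)
-8 + n(-5, -5)*(-13) = -8 + (√2*√((-5)²) - 4*(-5)*(-5))*(-13) = -8 + (√2*√25 - 100)*(-13) = -8 + (√2*5 - 100)*(-13) = -8 + (5*√2 - 100)*(-13) = -8 + (-100 + 5*√2)*(-13) = -8 + (1300 - 65*√2) = 1292 - 65*√2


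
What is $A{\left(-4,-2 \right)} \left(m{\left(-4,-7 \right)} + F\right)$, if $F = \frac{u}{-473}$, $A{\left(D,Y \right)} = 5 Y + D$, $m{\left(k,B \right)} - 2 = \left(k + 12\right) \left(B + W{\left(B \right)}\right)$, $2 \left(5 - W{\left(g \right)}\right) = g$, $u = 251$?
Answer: $- \frac{89194}{473} \approx -188.57$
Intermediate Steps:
$W{\left(g \right)} = 5 - \frac{g}{2}$
$m{\left(k,B \right)} = 2 + \left(5 + \frac{B}{2}\right) \left(12 + k\right)$ ($m{\left(k,B \right)} = 2 + \left(k + 12\right) \left(B - \left(-5 + \frac{B}{2}\right)\right) = 2 + \left(12 + k\right) \left(5 + \frac{B}{2}\right) = 2 + \left(5 + \frac{B}{2}\right) \left(12 + k\right)$)
$A{\left(D,Y \right)} = D + 5 Y$
$F = - \frac{251}{473}$ ($F = \frac{251}{-473} = 251 \left(- \frac{1}{473}\right) = - \frac{251}{473} \approx -0.53065$)
$A{\left(-4,-2 \right)} \left(m{\left(-4,-7 \right)} + F\right) = \left(-4 + 5 \left(-2\right)\right) \left(\left(62 + 5 \left(-4\right) + 6 \left(-7\right) + \frac{1}{2} \left(-7\right) \left(-4\right)\right) - \frac{251}{473}\right) = \left(-4 - 10\right) \left(\left(62 - 20 - 42 + 14\right) - \frac{251}{473}\right) = - 14 \left(14 - \frac{251}{473}\right) = \left(-14\right) \frac{6371}{473} = - \frac{89194}{473}$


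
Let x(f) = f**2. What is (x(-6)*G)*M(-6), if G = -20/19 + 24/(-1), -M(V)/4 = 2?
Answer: 137088/19 ≈ 7215.2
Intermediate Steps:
M(V) = -8 (M(V) = -4*2 = -8)
G = -476/19 (G = -20*1/19 + 24*(-1) = -20/19 - 24 = -476/19 ≈ -25.053)
(x(-6)*G)*M(-6) = ((-6)**2*(-476/19))*(-8) = (36*(-476/19))*(-8) = -17136/19*(-8) = 137088/19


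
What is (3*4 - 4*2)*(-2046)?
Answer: -8184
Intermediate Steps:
(3*4 - 4*2)*(-2046) = (12 - 8)*(-2046) = 4*(-2046) = -8184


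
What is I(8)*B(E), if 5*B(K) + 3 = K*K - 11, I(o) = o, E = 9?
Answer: 536/5 ≈ 107.20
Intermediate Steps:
B(K) = -14/5 + K**2/5 (B(K) = -3/5 + (K*K - 11)/5 = -3/5 + (K**2 - 11)/5 = -3/5 + (-11 + K**2)/5 = -3/5 + (-11/5 + K**2/5) = -14/5 + K**2/5)
I(8)*B(E) = 8*(-14/5 + (1/5)*9**2) = 8*(-14/5 + (1/5)*81) = 8*(-14/5 + 81/5) = 8*(67/5) = 536/5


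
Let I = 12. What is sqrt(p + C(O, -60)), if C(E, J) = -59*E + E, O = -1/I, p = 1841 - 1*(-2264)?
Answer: sqrt(147954)/6 ≈ 64.108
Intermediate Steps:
p = 4105 (p = 1841 + 2264 = 4105)
O = -1/12 ≈ -0.083333
C(E, J) = -58*E
sqrt(p + C(O, -60)) = sqrt(4105 - 58*(-1/12)) = sqrt(4105 + 29/6) = sqrt(24659/6) = sqrt(147954)/6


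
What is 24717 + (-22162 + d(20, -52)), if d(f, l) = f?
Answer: 2575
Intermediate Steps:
24717 + (-22162 + d(20, -52)) = 24717 + (-22162 + 20) = 24717 - 22142 = 2575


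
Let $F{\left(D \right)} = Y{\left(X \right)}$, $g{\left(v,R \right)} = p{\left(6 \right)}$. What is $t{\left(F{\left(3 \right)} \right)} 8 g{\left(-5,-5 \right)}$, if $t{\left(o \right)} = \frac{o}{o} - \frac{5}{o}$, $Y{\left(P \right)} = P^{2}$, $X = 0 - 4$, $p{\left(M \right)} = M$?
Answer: $33$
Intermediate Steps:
$X = -4$ ($X = 0 - 4 = -4$)
$g{\left(v,R \right)} = 6$
$F{\left(D \right)} = 16$ ($F{\left(D \right)} = \left(-4\right)^{2} = 16$)
$t{\left(o \right)} = 1 - \frac{5}{o}$
$t{\left(F{\left(3 \right)} \right)} 8 g{\left(-5,-5 \right)} = \frac{-5 + 16}{16} \cdot 8 \cdot 6 = \frac{1}{16} \cdot 11 \cdot 8 \cdot 6 = \frac{11}{16} \cdot 8 \cdot 6 = \frac{11}{2} \cdot 6 = 33$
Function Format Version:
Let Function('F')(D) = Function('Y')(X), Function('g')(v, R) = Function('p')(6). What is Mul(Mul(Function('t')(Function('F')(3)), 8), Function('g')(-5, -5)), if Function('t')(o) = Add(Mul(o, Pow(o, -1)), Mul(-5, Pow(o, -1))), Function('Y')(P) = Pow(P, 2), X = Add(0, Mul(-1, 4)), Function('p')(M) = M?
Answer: 33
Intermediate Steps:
X = -4 (X = Add(0, -4) = -4)
Function('g')(v, R) = 6
Function('F')(D) = 16 (Function('F')(D) = Pow(-4, 2) = 16)
Function('t')(o) = Add(1, Mul(-5, Pow(o, -1)))
Mul(Mul(Function('t')(Function('F')(3)), 8), Function('g')(-5, -5)) = Mul(Mul(Mul(Pow(16, -1), Add(-5, 16)), 8), 6) = Mul(Mul(Mul(Rational(1, 16), 11), 8), 6) = Mul(Mul(Rational(11, 16), 8), 6) = Mul(Rational(11, 2), 6) = 33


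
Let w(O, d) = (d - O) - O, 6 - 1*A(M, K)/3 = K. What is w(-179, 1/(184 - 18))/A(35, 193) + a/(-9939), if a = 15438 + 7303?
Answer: -300938133/102842146 ≈ -2.9262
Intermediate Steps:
A(M, K) = 18 - 3*K
w(O, d) = d - 2*O
a = 22741
w(-179, 1/(184 - 18))/A(35, 193) + a/(-9939) = (1/(184 - 18) - 2*(-179))/(18 - 3*193) + 22741/(-9939) = (1/166 + 358)/(18 - 579) + 22741*(-1/9939) = (1/166 + 358)/(-561) - 22741/9939 = (59429/166)*(-1/561) - 22741/9939 = -59429/93126 - 22741/9939 = -300938133/102842146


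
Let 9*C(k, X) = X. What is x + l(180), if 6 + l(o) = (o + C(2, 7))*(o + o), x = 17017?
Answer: 82091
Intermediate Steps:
C(k, X) = X/9
l(o) = -6 + 2*o*(7/9 + o) (l(o) = -6 + (o + (⅑)*7)*(o + o) = -6 + (o + 7/9)*(2*o) = -6 + (7/9 + o)*(2*o) = -6 + 2*o*(7/9 + o))
x + l(180) = 17017 + (-6 + 2*180² + (14/9)*180) = 17017 + (-6 + 2*32400 + 280) = 17017 + (-6 + 64800 + 280) = 17017 + 65074 = 82091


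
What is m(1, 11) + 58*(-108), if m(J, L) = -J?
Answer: -6265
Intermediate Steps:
m(1, 11) + 58*(-108) = -1*1 + 58*(-108) = -1 - 6264 = -6265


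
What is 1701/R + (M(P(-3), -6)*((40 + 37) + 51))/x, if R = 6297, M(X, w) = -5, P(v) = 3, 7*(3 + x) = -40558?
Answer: 4630259/12167903 ≈ 0.38053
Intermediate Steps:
x = -5797 (x = -3 + (⅐)*(-40558) = -3 - 5794 = -5797)
1701/R + (M(P(-3), -6)*((40 + 37) + 51))/x = 1701/6297 - 5*((40 + 37) + 51)/(-5797) = 1701*(1/6297) - 5*(77 + 51)*(-1/5797) = 567/2099 - 5*128*(-1/5797) = 567/2099 - 640*(-1/5797) = 567/2099 + 640/5797 = 4630259/12167903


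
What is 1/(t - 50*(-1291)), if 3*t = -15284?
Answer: 3/178366 ≈ 1.6819e-5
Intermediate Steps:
t = -15284/3 (t = (⅓)*(-15284) = -15284/3 ≈ -5094.7)
1/(t - 50*(-1291)) = 1/(-15284/3 - 50*(-1291)) = 1/(-15284/3 + 64550) = 1/(178366/3) = 3/178366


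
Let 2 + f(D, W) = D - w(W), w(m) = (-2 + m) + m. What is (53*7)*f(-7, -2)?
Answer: -1113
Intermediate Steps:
w(m) = -2 + 2*m
f(D, W) = D - 2*W (f(D, W) = -2 + (D - (-2 + 2*W)) = -2 + (D + (2 - 2*W)) = -2 + (2 + D - 2*W) = D - 2*W)
(53*7)*f(-7, -2) = (53*7)*(-7 - 2*(-2)) = 371*(-7 + 4) = 371*(-3) = -1113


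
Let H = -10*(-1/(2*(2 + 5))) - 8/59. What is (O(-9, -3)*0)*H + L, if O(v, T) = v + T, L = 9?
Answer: 9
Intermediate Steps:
H = 239/413 (H = -10/((-2*7)) - 8*1/59 = -10/(-14) - 8/59 = -10*(-1/14) - 8/59 = 5/7 - 8/59 = 239/413 ≈ 0.57869)
O(v, T) = T + v
(O(-9, -3)*0)*H + L = ((-3 - 9)*0)*(239/413) + 9 = -12*0*(239/413) + 9 = 0*(239/413) + 9 = 0 + 9 = 9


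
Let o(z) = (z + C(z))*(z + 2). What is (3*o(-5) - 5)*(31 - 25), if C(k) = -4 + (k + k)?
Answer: 996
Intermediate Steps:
C(k) = -4 + 2*k
o(z) = (-4 + 3*z)*(2 + z) (o(z) = (z + (-4 + 2*z))*(z + 2) = (-4 + 3*z)*(2 + z))
(3*o(-5) - 5)*(31 - 25) = (3*(-8 + 2*(-5) + 3*(-5)²) - 5)*(31 - 25) = (3*(-8 - 10 + 3*25) - 5)*6 = (3*(-8 - 10 + 75) - 5)*6 = (3*57 - 5)*6 = (171 - 5)*6 = 166*6 = 996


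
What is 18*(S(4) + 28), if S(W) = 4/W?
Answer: 522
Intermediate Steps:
18*(S(4) + 28) = 18*(4/4 + 28) = 18*(4*(1/4) + 28) = 18*(1 + 28) = 18*29 = 522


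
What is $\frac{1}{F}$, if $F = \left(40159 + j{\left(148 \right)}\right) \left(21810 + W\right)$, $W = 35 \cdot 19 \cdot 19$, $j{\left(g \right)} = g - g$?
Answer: $\frac{1}{1383276755} \approx 7.2292 \cdot 10^{-10}$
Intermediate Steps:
$j{\left(g \right)} = 0$
$W = 12635$ ($W = 665 \cdot 19 = 12635$)
$F = 1383276755$ ($F = \left(40159 + 0\right) \left(21810 + 12635\right) = 40159 \cdot 34445 = 1383276755$)
$\frac{1}{F} = \frac{1}{1383276755}$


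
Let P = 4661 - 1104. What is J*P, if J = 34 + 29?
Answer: 224091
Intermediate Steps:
J = 63
P = 3557
J*P = 63*3557 = 224091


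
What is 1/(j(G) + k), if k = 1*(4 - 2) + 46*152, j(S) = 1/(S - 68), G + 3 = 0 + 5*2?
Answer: 61/426633 ≈ 0.00014298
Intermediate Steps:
G = 7 (G = -3 + (0 + 5*2) = -3 + (0 + 10) = -3 + 10 = 7)
j(S) = 1/(-68 + S)
k = 6994 (k = 1*2 + 6992 = 2 + 6992 = 6994)
1/(j(G) + k) = 1/(1/(-68 + 7) + 6994) = 1/(1/(-61) + 6994) = 1/(-1/61 + 6994) = 1/(426633/61) = 61/426633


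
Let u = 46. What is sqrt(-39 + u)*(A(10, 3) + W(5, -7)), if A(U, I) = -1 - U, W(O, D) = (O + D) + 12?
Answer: -sqrt(7) ≈ -2.6458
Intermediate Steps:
W(O, D) = 12 + D + O (W(O, D) = (D + O) + 12 = 12 + D + O)
sqrt(-39 + u)*(A(10, 3) + W(5, -7)) = sqrt(-39 + 46)*((-1 - 1*10) + (12 - 7 + 5)) = sqrt(7)*((-1 - 10) + 10) = sqrt(7)*(-11 + 10) = sqrt(7)*(-1) = -sqrt(7)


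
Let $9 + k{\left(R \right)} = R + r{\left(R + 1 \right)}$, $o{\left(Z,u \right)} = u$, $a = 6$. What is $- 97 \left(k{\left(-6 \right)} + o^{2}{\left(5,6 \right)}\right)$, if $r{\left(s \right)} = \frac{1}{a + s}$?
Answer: $-2134$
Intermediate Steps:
$r{\left(s \right)} = \frac{1}{6 + s}$
$k{\left(R \right)} = -9 + R + \frac{1}{7 + R}$ ($k{\left(R \right)} = -9 + \left(R + \frac{1}{6 + \left(R + 1\right)}\right) = -9 + \left(R + \frac{1}{6 + \left(1 + R\right)}\right) = -9 + \left(R + \frac{1}{7 + R}\right) = -9 + R + \frac{1}{7 + R}$)
$- 97 \left(k{\left(-6 \right)} + o^{2}{\left(5,6 \right)}\right) = - 97 \left(\frac{1 + \left(-9 - 6\right) \left(7 - 6\right)}{7 - 6} + 6^{2}\right) = - 97 \left(\frac{1 - 15}{1} + 36\right) = - 97 \left(1 \left(1 - 15\right) + 36\right) = - 97 \left(1 \left(-14\right) + 36\right) = - 97 \left(-14 + 36\right) = \left(-97\right) 22 = -2134$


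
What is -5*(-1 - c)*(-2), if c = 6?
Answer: -70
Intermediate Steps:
-5*(-1 - c)*(-2) = -5*(-1 - 1*6)*(-2) = -5*(-1 - 6)*(-2) = -(-35)*(-2) = -5*14 = -70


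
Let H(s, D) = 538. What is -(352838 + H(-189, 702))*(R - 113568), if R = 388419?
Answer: -97125746976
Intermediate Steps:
-(352838 + H(-189, 702))*(R - 113568) = -(352838 + 538)*(388419 - 113568) = -353376*274851 = -1*97125746976 = -97125746976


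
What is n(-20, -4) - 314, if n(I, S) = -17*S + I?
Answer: -266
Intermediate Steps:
n(I, S) = I - 17*S
n(-20, -4) - 314 = (-20 - 17*(-4)) - 314 = (-20 + 68) - 314 = 48 - 314 = -266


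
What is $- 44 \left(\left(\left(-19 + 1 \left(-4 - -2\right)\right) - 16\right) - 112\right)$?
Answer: $6556$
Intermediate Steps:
$- 44 \left(\left(\left(-19 + 1 \left(-4 - -2\right)\right) - 16\right) - 112\right) = - 44 \left(\left(\left(-19 + 1 \left(-4 + 2\right)\right) - 16\right) - 112\right) = - 44 \left(\left(\left(-19 + 1 \left(-2\right)\right) - 16\right) - 112\right) = - 44 \left(\left(\left(-19 - 2\right) - 16\right) - 112\right) = - 44 \left(\left(-21 - 16\right) - 112\right) = - 44 \left(-37 - 112\right) = \left(-44\right) \left(-149\right) = 6556$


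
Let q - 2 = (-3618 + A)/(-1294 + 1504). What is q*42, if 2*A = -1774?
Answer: -817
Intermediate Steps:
A = -887 (A = (½)*(-1774) = -887)
q = -817/42 (q = 2 + (-3618 - 887)/(-1294 + 1504) = 2 - 4505/210 = 2 - 4505*1/210 = 2 - 901/42 = -817/42 ≈ -19.452)
q*42 = -817/42*42 = -817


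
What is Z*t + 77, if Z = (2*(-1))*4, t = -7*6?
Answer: 413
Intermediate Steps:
t = -42
Z = -8 (Z = -2*4 = -8)
Z*t + 77 = -8*(-42) + 77 = 336 + 77 = 413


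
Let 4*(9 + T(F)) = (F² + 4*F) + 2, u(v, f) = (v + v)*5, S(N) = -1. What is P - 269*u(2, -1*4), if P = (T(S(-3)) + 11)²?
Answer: -86031/16 ≈ -5376.9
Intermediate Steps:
u(v, f) = 10*v (u(v, f) = (2*v)*5 = 10*v)
T(F) = -17/2 + F + F²/4 (T(F) = -9 + ((F² + 4*F) + 2)/4 = -9 + (2 + F² + 4*F)/4 = -9 + (½ + F + F²/4) = -17/2 + F + F²/4)
P = 49/16 (P = ((-17/2 - 1 + (¼)*(-1)²) + 11)² = ((-17/2 - 1 + (¼)*1) + 11)² = ((-17/2 - 1 + ¼) + 11)² = (-37/4 + 11)² = (7/4)² = 49/16 ≈ 3.0625)
P - 269*u(2, -1*4) = 49/16 - 2690*2 = 49/16 - 269*20 = 49/16 - 5380 = -86031/16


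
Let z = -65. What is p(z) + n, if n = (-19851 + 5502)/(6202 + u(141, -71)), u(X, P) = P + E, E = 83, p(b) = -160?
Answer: -1008589/6214 ≈ -162.31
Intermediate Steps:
u(X, P) = 83 + P (u(X, P) = P + 83 = 83 + P)
n = -14349/6214 (n = (-19851 + 5502)/(6202 + (83 - 71)) = -14349/(6202 + 12) = -14349/6214 ≈ -2.3091)
p(z) + n = -160 - 14349/6214 = -1008589/6214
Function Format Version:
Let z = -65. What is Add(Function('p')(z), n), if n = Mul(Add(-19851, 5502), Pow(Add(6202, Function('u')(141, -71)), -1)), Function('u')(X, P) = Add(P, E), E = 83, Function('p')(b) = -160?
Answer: Rational(-1008589, 6214) ≈ -162.31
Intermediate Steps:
Function('u')(X, P) = Add(83, P) (Function('u')(X, P) = Add(P, 83) = Add(83, P))
n = Rational(-14349, 6214) (n = Mul(Add(-19851, 5502), Pow(Add(6202, Add(83, -71)), -1)) = Mul(-14349, Pow(Add(6202, 12), -1)) = Mul(-14349, Pow(6214, -1)) = Mul(-14349, Rational(1, 6214)) = Rational(-14349, 6214) ≈ -2.3091)
Add(Function('p')(z), n) = Add(-160, Rational(-14349, 6214)) = Rational(-1008589, 6214)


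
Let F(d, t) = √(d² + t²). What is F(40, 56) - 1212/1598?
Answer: -606/799 + 8*√74 ≈ 68.060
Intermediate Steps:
F(40, 56) - 1212/1598 = √(40² + 56²) - 1212/1598 = √(1600 + 3136) - 1212/1598 = √4736 - 1*606/799 = 8*√74 - 606/799 = -606/799 + 8*√74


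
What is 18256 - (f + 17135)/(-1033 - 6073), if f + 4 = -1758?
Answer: 129742509/7106 ≈ 18258.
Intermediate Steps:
f = -1762 (f = -4 - 1758 = -1762)
18256 - (f + 17135)/(-1033 - 6073) = 18256 - (-1762 + 17135)/(-1033 - 6073) = 18256 - 15373/(-7106) = 18256 - 15373*(-1)/7106 = 18256 - 1*(-15373/7106) = 18256 + 15373/7106 = 129742509/7106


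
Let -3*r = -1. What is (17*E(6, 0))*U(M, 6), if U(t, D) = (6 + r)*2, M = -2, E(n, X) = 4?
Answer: 2584/3 ≈ 861.33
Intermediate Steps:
r = ⅓ (r = -⅓*(-1) = ⅓ ≈ 0.33333)
U(t, D) = 38/3 (U(t, D) = (6 + ⅓)*2 = (19/3)*2 = 38/3)
(17*E(6, 0))*U(M, 6) = (17*4)*(38/3) = 68*(38/3) = 2584/3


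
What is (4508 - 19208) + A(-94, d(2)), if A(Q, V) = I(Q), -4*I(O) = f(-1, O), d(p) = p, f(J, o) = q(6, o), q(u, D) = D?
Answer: -29353/2 ≈ -14677.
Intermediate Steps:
f(J, o) = o
I(O) = -O/4
A(Q, V) = -Q/4
(4508 - 19208) + A(-94, d(2)) = (4508 - 19208) - ¼*(-94) = -14700 + 47/2 = -29353/2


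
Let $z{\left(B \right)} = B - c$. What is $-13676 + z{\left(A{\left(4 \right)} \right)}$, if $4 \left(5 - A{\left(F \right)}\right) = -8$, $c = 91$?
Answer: $-13760$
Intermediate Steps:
$A{\left(F \right)} = 7$ ($A{\left(F \right)} = 5 - -2 = 5 + 2 = 7$)
$z{\left(B \right)} = -91 + B$ ($z{\left(B \right)} = B - 91 = -91 + B$)
$-13676 + z{\left(A{\left(4 \right)} \right)} = -13676 + \left(-91 + 7\right) = -13676 - 84 = -13760$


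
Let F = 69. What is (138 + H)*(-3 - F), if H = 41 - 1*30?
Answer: -10728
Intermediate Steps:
H = 11 (H = 41 - 30 = 11)
(138 + H)*(-3 - F) = (138 + 11)*(-3 - 1*69) = 149*(-3 - 69) = 149*(-72) = -10728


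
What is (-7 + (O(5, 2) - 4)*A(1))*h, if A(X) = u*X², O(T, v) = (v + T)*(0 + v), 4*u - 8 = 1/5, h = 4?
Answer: 54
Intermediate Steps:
u = 41/20 (u = 2 + (¼)/5 = 2 + (¼)*(⅕) = 2 + 1/20 = 41/20 ≈ 2.0500)
O(T, v) = v*(T + v) (O(T, v) = (T + v)*v = v*(T + v))
A(X) = 41*X²/20
(-7 + (O(5, 2) - 4)*A(1))*h = (-7 + (2*(5 + 2) - 4)*((41/20)*1²))*4 = (-7 + (2*7 - 4)*((41/20)*1))*4 = (-7 + (14 - 4)*(41/20))*4 = (-7 + 10*(41/20))*4 = (-7 + 41/2)*4 = (27/2)*4 = 54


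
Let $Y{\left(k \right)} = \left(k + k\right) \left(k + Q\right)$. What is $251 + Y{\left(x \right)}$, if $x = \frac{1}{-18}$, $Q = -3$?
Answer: $\frac{40717}{162} \approx 251.34$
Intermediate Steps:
$x = - \frac{1}{18} \approx -0.055556$
$Y{\left(k \right)} = 2 k \left(-3 + k\right)$ ($Y{\left(k \right)} = \left(k + k\right) \left(k - 3\right) = 2 k \left(-3 + k\right)$)
$251 + Y{\left(x \right)} = 251 + 2 \left(- \frac{1}{18}\right) \left(-3 - \frac{1}{18}\right) = 251 + 2 \left(- \frac{1}{18}\right) \left(- \frac{55}{18}\right) = 251 + \frac{55}{162} = \frac{40717}{162}$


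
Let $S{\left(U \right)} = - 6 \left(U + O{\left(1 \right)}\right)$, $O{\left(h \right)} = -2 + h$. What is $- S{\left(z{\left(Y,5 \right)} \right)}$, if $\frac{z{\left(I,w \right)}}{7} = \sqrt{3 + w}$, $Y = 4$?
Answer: $-6 + 84 \sqrt{2} \approx 112.79$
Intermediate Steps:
$z{\left(I,w \right)} = 7 \sqrt{3 + w}$
$S{\left(U \right)} = 6 - 6 U$ ($S{\left(U \right)} = - 6 \left(U + \left(-2 + 1\right)\right) = - 6 \left(U - 1\right) = - 6 \left(-1 + U\right) = 6 - 6 U$)
$- S{\left(z{\left(Y,5 \right)} \right)} = - (6 - 6 \cdot 7 \sqrt{3 + 5}) = - (6 - 6 \cdot 7 \sqrt{8}) = - (6 - 6 \cdot 7 \cdot 2 \sqrt{2}) = - (6 - 6 \cdot 14 \sqrt{2}) = - (6 - 84 \sqrt{2}) = -6 + 84 \sqrt{2}$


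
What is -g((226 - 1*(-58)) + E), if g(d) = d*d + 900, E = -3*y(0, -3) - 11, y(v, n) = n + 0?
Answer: -80424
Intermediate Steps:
y(v, n) = n
E = -2 (E = -3*(-3) - 11 = 9 - 11 = -2)
g(d) = 900 + d**2 (g(d) = d**2 + 900 = 900 + d**2)
-g((226 - 1*(-58)) + E) = -(900 + ((226 - 1*(-58)) - 2)**2) = -(900 + ((226 + 58) - 2)**2) = -(900 + (284 - 2)**2) = -(900 + 282**2) = -(900 + 79524) = -1*80424 = -80424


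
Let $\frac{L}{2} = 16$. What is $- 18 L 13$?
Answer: $-7488$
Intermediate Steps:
$L = 32$ ($L = 2 \cdot 16 = 32$)
$- 18 L 13 = \left(-18\right) 32 \cdot 13 = \left(-576\right) 13 = -7488$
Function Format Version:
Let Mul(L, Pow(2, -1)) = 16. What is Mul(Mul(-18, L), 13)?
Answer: -7488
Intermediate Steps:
L = 32 (L = Mul(2, 16) = 32)
Mul(Mul(-18, L), 13) = Mul(Mul(-18, 32), 13) = Mul(-576, 13) = -7488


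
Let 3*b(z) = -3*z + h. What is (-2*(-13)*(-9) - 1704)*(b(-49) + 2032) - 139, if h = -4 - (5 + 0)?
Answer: -4027303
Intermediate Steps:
h = -9 (h = -4 - 1*5 = -4 - 5 = -9)
b(z) = -3 - z (b(z) = (-3*z - 9)/3 = (-9 - 3*z)/3 = -3 - z)
(-2*(-13)*(-9) - 1704)*(b(-49) + 2032) - 139 = (-2*(-13)*(-9) - 1704)*((-3 - 1*(-49)) + 2032) - 139 = (26*(-9) - 1704)*((-3 + 49) + 2032) - 139 = (-234 - 1704)*(46 + 2032) - 139 = -1938*2078 - 139 = -4027164 - 139 = -4027303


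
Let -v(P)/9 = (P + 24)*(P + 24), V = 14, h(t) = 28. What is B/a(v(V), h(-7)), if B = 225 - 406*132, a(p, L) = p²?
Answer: -17789/56298672 ≈ -0.00031598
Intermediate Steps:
v(P) = -9*(24 + P)² (v(P) = -9*(P + 24)*(P + 24) = -9*(24 + P)*(24 + P) = -9*(24 + P)²)
B = -53367 (B = 225 - 53592 = -53367)
B/a(v(V), h(-7)) = -53367*1/(81*(24 + 14)⁴) = -53367/((-9*38²)²) = -53367/((-9*1444)²) = -53367/((-12996)²) = -53367/168896016 = -53367*1/168896016 = -17789/56298672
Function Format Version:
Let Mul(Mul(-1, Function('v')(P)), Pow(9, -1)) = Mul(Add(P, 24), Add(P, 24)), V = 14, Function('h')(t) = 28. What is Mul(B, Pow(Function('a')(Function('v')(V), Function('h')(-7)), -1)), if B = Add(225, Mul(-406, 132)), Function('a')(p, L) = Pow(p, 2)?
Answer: Rational(-17789, 56298672) ≈ -0.00031598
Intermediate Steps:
Function('v')(P) = Mul(-9, Pow(Add(24, P), 2)) (Function('v')(P) = Mul(-9, Mul(Add(P, 24), Add(P, 24))) = Mul(-9, Mul(Add(24, P), Add(24, P))) = Mul(-9, Pow(Add(24, P), 2)))
B = -53367 (B = Add(225, -53592) = -53367)
Mul(B, Pow(Function('a')(Function('v')(V), Function('h')(-7)), -1)) = Mul(-53367, Pow(Pow(Mul(-9, Pow(Add(24, 14), 2)), 2), -1)) = Mul(-53367, Pow(Pow(Mul(-9, Pow(38, 2)), 2), -1)) = Mul(-53367, Pow(Pow(Mul(-9, 1444), 2), -1)) = Mul(-53367, Pow(Pow(-12996, 2), -1)) = Mul(-53367, Pow(168896016, -1)) = Mul(-53367, Rational(1, 168896016)) = Rational(-17789, 56298672)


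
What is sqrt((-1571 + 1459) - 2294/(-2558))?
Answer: 3*I*sqrt(20194131)/1279 ≈ 10.541*I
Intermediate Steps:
sqrt((-1571 + 1459) - 2294/(-2558)) = sqrt(-112 - 2294*(-1/2558)) = sqrt(-112 + 1147/1279) = sqrt(-142101/1279) = 3*I*sqrt(20194131)/1279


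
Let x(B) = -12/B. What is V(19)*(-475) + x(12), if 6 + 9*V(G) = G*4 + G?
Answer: -42284/9 ≈ -4698.2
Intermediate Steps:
V(G) = -⅔ + 5*G/9 (V(G) = -⅔ + (G*4 + G)/9 = -⅔ + (4*G + G)/9 = -⅔ + (5*G)/9 = -⅔ + 5*G/9)
V(19)*(-475) + x(12) = (-⅔ + (5/9)*19)*(-475) - 12/12 = (-⅔ + 95/9)*(-475) - 12*1/12 = (89/9)*(-475) - 1 = -42275/9 - 1 = -42284/9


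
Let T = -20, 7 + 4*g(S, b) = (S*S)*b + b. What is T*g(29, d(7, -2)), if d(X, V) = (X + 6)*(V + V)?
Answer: 218955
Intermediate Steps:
d(X, V) = 2*V*(6 + X) (d(X, V) = (6 + X)*(2*V) = 2*V*(6 + X))
g(S, b) = -7/4 + b/4 + b*S²/4 (g(S, b) = -7/4 + ((S*S)*b + b)/4 = -7/4 + (S²*b + b)/4 = -7/4 + (b*S² + b)/4 = -7/4 + (b + b*S²)/4 = -7/4 + (b/4 + b*S²/4) = -7/4 + b/4 + b*S²/4)
T*g(29, d(7, -2)) = -20*(-7/4 + (2*(-2)*(6 + 7))/4 + (¼)*(2*(-2)*(6 + 7))*29²) = -20*(-7/4 + (2*(-2)*13)/4 + (¼)*(2*(-2)*13)*841) = -20*(-7/4 + (¼)*(-52) + (¼)*(-52)*841) = -20*(-7/4 - 13 - 10933) = -20*(-43791/4) = 218955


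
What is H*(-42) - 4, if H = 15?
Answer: -634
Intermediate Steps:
H*(-42) - 4 = 15*(-42) - 4 = -630 - 4 = -634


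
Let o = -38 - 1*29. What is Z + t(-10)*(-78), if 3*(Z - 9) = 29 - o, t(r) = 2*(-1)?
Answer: 197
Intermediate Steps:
o = -67 (o = -38 - 29 = -67)
t(r) = -2
Z = 41 (Z = 9 + (29 - 1*(-67))/3 = 9 + (29 + 67)/3 = 9 + (⅓)*96 = 9 + 32 = 41)
Z + t(-10)*(-78) = 41 - 2*(-78) = 41 + 156 = 197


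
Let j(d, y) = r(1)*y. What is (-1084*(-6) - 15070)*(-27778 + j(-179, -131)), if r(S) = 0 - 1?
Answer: 236824202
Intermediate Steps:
r(S) = -1
j(d, y) = -y
(-1084*(-6) - 15070)*(-27778 + j(-179, -131)) = (-1084*(-6) - 15070)*(-27778 - 1*(-131)) = (-271*(-24) - 15070)*(-27778 + 131) = (6504 - 15070)*(-27647) = -8566*(-27647) = 236824202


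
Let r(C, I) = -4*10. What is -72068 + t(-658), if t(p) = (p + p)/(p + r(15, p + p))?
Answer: -25151074/349 ≈ -72066.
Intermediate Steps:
r(C, I) = -40
t(p) = 2*p/(-40 + p) (t(p) = (p + p)/(p - 40) = (2*p)/(-40 + p) = 2*p/(-40 + p))
-72068 + t(-658) = -72068 + 2*(-658)/(-40 - 658) = -72068 + 2*(-658)/(-698) = -72068 + 2*(-658)*(-1/698) = -72068 + 658/349 = -25151074/349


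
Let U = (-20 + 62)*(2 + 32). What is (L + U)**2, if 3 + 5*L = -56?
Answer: 50140561/25 ≈ 2.0056e+6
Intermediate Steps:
U = 1428 (U = 42*34 = 1428)
L = -59/5 (L = -3/5 + (1/5)*(-56) = -3/5 - 56/5 = -59/5 ≈ -11.800)
(L + U)**2 = (-59/5 + 1428)**2 = (7081/5)**2 = 50140561/25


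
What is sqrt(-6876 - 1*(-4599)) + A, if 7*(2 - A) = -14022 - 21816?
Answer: 35852/7 + 3*I*sqrt(253) ≈ 5121.7 + 47.718*I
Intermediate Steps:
A = 35852/7 (A = 2 - (-14022 - 21816)/7 = 2 - 1/7*(-35838) = 2 + 35838/7 = 35852/7 ≈ 5121.7)
sqrt(-6876 - 1*(-4599)) + A = sqrt(-6876 - 1*(-4599)) + 35852/7 = sqrt(-6876 + 4599) + 35852/7 = sqrt(-2277) + 35852/7 = 3*I*sqrt(253) + 35852/7 = 35852/7 + 3*I*sqrt(253)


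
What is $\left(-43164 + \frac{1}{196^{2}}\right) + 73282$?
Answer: $\frac{1157013089}{38416} \approx 30118.0$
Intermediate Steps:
$\left(-43164 + \frac{1}{196^{2}}\right) + 73282 = \left(-43164 + \frac{1}{38416}\right) + 73282 = - \frac{1658188223}{38416} + 73282 = \frac{1157013089}{38416}$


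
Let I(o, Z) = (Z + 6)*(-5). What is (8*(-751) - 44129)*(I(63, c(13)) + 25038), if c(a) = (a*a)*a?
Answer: -703071151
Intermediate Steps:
c(a) = a**3 (c(a) = a**2*a = a**3)
I(o, Z) = -30 - 5*Z (I(o, Z) = (6 + Z)*(-5) = -30 - 5*Z)
(8*(-751) - 44129)*(I(63, c(13)) + 25038) = (8*(-751) - 44129)*((-30 - 5*13**3) + 25038) = (-6008 - 44129)*((-30 - 5*2197) + 25038) = -50137*((-30 - 10985) + 25038) = -50137*(-11015 + 25038) = -50137*14023 = -703071151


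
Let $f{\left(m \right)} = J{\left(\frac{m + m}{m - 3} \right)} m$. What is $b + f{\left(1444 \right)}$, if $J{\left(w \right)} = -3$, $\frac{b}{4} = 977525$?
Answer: $3905768$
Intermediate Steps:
$b = 3910100$ ($b = 4 \cdot 977525 = 3910100$)
$f{\left(m \right)} = - 3 m$
$b + f{\left(1444 \right)} = 3910100 - 4332 = 3905768$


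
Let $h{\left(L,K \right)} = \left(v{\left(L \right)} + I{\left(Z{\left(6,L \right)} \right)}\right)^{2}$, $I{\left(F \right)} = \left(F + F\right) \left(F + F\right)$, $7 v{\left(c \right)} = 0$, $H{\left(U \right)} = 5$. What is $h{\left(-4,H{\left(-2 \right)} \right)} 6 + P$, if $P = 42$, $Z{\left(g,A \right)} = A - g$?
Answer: $960042$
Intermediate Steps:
$v{\left(c \right)} = 0$ ($v{\left(c \right)} = \frac{1}{7} \cdot 0 = 0$)
$I{\left(F \right)} = 4 F^{2}$ ($I{\left(F \right)} = 2 F 2 F = 4 F^{2}$)
$h{\left(L,K \right)} = 16 \left(-6 + L\right)^{4}$ ($h{\left(L,K \right)} = \left(0 + 4 \left(L - 6\right)^{2}\right)^{2} = \left(0 + 4 \left(-6 + L\right)^{2}\right)^{2} = \left(4 \left(-6 + L\right)^{2}\right)^{2} = 16 \left(-6 + L\right)^{4}$)
$h{\left(-4,H{\left(-2 \right)} \right)} 6 + P = 16 \left(-6 - 4\right)^{4} \cdot 6 + 42 = 16 \left(-10\right)^{4} \cdot 6 + 42 = 16 \cdot 10000 \cdot 6 + 42 = 160000 \cdot 6 + 42 = 960000 + 42 = 960042$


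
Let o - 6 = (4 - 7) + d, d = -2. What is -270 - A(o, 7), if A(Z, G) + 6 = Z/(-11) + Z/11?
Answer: -264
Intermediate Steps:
o = 1 (o = 6 + ((4 - 7) - 2) = 6 + (-3 - 2) = 6 - 5 = 1)
A(Z, G) = -6 (A(Z, G) = -6 + (Z/(-11) + Z/11) = -6 + (Z*(-1/11) + Z*(1/11)) = -6 + (-Z/11 + Z/11) = -6 + 0 = -6)
-270 - A(o, 7) = -270 - 1*(-6) = -270 + 6 = -264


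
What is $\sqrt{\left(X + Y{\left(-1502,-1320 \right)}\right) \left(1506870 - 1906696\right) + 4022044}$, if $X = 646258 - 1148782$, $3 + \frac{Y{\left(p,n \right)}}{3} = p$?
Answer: $\sqrt{202731397258} \approx 4.5026 \cdot 10^{5}$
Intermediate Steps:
$Y{\left(p,n \right)} = -9 + 3 p$
$X = -502524$ ($X = 646258 - 1148782 = -502524$)
$\sqrt{\left(X + Y{\left(-1502,-1320 \right)}\right) \left(1506870 - 1906696\right) + 4022044} = \sqrt{\left(-502524 + \left(-9 + 3 \left(-1502\right)\right)\right) \left(1506870 - 1906696\right) + 4022044} = \sqrt{\left(-502524 - 4515\right) \left(-399826\right) + 4022044} = \sqrt{\left(-507039\right) \left(-399826\right) + 4022044} = \sqrt{202727375214 + 4022044} = \sqrt{202731397258}$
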